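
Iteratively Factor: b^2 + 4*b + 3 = (b + 3)*(b + 1)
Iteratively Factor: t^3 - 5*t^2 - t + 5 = (t - 5)*(t^2 - 1) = (t - 5)*(t - 1)*(t + 1)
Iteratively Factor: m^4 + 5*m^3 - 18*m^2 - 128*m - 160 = (m + 4)*(m^3 + m^2 - 22*m - 40) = (m - 5)*(m + 4)*(m^2 + 6*m + 8) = (m - 5)*(m + 2)*(m + 4)*(m + 4)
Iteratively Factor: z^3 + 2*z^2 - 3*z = (z - 1)*(z^2 + 3*z) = z*(z - 1)*(z + 3)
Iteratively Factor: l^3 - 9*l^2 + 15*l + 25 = (l + 1)*(l^2 - 10*l + 25) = (l - 5)*(l + 1)*(l - 5)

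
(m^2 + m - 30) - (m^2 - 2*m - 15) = 3*m - 15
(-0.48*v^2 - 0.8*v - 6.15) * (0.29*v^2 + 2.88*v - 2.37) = -0.1392*v^4 - 1.6144*v^3 - 2.9499*v^2 - 15.816*v + 14.5755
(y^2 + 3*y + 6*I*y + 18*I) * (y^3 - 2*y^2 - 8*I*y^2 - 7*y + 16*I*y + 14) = y^5 + y^4 - 2*I*y^4 + 35*y^3 - 2*I*y^3 + 41*y^2 - 30*I*y^2 - 246*y - 42*I*y + 252*I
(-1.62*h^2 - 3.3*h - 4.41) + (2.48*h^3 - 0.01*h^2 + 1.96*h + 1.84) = 2.48*h^3 - 1.63*h^2 - 1.34*h - 2.57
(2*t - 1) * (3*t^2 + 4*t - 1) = 6*t^3 + 5*t^2 - 6*t + 1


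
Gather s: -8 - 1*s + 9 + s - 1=0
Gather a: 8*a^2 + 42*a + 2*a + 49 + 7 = 8*a^2 + 44*a + 56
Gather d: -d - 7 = -d - 7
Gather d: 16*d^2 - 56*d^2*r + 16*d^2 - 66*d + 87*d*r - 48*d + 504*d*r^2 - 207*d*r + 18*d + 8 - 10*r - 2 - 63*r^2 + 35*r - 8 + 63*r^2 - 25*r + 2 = d^2*(32 - 56*r) + d*(504*r^2 - 120*r - 96)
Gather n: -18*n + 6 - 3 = 3 - 18*n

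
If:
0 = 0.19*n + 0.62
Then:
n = -3.26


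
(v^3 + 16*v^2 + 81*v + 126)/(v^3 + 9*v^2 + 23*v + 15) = (v^2 + 13*v + 42)/(v^2 + 6*v + 5)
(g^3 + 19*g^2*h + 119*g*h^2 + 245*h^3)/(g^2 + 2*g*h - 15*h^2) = (g^2 + 14*g*h + 49*h^2)/(g - 3*h)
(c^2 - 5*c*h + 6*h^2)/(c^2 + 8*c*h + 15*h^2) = (c^2 - 5*c*h + 6*h^2)/(c^2 + 8*c*h + 15*h^2)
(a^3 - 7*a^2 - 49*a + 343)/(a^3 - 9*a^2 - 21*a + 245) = (a + 7)/(a + 5)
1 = 1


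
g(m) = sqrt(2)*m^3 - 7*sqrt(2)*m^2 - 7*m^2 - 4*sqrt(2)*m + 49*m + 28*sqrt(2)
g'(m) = 3*sqrt(2)*m^2 - 14*sqrt(2)*m - 14*m - 4*sqrt(2) + 49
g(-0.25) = 27.68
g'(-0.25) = 52.06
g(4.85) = 13.63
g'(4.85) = -20.78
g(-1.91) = -114.69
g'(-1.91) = 123.38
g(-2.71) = -230.12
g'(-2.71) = 166.10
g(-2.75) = -236.81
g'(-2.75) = 168.38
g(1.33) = 70.68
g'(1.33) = 5.90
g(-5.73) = -1029.68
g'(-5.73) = 376.31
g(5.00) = 10.60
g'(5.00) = -19.59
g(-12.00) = -5357.81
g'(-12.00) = 1059.87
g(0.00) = 39.60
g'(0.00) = 43.34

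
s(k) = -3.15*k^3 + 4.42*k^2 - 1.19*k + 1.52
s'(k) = -9.45*k^2 + 8.84*k - 1.19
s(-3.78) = 239.30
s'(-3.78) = -169.63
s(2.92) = -42.69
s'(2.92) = -55.95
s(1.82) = -4.99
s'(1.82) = -16.40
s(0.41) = 1.56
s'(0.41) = 0.85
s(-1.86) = 39.29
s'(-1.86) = -50.33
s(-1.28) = 16.89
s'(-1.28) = -27.99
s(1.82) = -4.99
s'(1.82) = -16.40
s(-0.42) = 3.03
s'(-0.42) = -6.57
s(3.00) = -47.32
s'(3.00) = -59.72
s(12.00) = -4819.48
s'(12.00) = -1255.91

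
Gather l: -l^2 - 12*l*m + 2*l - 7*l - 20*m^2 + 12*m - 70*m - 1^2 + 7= -l^2 + l*(-12*m - 5) - 20*m^2 - 58*m + 6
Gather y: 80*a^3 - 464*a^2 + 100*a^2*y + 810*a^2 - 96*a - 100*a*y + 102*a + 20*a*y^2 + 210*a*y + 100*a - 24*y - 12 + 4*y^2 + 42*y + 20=80*a^3 + 346*a^2 + 106*a + y^2*(20*a + 4) + y*(100*a^2 + 110*a + 18) + 8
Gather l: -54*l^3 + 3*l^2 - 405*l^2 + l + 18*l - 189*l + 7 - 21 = -54*l^3 - 402*l^2 - 170*l - 14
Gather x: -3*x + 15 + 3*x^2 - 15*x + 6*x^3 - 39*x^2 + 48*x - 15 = 6*x^3 - 36*x^2 + 30*x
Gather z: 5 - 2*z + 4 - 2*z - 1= 8 - 4*z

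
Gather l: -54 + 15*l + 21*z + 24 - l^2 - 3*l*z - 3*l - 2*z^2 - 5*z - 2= -l^2 + l*(12 - 3*z) - 2*z^2 + 16*z - 32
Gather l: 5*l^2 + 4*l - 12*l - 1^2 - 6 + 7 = 5*l^2 - 8*l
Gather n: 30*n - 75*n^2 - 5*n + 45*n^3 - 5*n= 45*n^3 - 75*n^2 + 20*n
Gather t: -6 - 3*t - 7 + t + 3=-2*t - 10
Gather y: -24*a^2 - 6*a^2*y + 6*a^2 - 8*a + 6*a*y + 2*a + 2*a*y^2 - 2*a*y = -18*a^2 + 2*a*y^2 - 6*a + y*(-6*a^2 + 4*a)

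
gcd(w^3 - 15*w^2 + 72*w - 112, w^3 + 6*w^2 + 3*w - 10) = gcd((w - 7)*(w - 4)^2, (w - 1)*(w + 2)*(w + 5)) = 1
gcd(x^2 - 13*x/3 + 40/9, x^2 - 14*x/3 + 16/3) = x - 8/3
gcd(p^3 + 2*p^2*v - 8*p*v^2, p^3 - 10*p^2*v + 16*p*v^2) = p^2 - 2*p*v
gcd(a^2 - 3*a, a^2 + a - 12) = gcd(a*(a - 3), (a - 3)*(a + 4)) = a - 3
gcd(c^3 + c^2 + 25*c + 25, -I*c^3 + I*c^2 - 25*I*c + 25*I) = c^2 + 25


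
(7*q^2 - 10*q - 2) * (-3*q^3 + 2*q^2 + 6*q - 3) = -21*q^5 + 44*q^4 + 28*q^3 - 85*q^2 + 18*q + 6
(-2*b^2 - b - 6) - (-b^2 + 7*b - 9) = -b^2 - 8*b + 3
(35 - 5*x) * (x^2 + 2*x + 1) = -5*x^3 + 25*x^2 + 65*x + 35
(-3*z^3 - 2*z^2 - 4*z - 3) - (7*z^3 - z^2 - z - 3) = -10*z^3 - z^2 - 3*z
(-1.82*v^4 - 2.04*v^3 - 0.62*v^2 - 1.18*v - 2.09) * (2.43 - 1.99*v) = 3.6218*v^5 - 0.363*v^4 - 3.7234*v^3 + 0.8416*v^2 + 1.2917*v - 5.0787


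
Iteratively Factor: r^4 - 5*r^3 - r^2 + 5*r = (r)*(r^3 - 5*r^2 - r + 5) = r*(r - 5)*(r^2 - 1) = r*(r - 5)*(r + 1)*(r - 1)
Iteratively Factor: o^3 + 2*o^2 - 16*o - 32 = (o + 4)*(o^2 - 2*o - 8) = (o + 2)*(o + 4)*(o - 4)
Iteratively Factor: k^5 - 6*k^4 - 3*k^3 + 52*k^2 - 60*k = (k - 2)*(k^4 - 4*k^3 - 11*k^2 + 30*k) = (k - 5)*(k - 2)*(k^3 + k^2 - 6*k) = (k - 5)*(k - 2)*(k + 3)*(k^2 - 2*k) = (k - 5)*(k - 2)^2*(k + 3)*(k)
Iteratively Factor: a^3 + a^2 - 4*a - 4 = (a + 2)*(a^2 - a - 2) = (a - 2)*(a + 2)*(a + 1)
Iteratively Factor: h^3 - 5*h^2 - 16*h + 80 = (h - 5)*(h^2 - 16) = (h - 5)*(h - 4)*(h + 4)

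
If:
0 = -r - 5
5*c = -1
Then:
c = -1/5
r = -5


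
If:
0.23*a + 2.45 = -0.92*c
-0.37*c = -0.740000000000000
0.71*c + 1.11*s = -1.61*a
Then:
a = -18.65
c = 2.00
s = 25.77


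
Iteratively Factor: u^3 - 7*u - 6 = (u + 2)*(u^2 - 2*u - 3) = (u - 3)*(u + 2)*(u + 1)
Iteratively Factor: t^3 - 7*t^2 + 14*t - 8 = (t - 2)*(t^2 - 5*t + 4) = (t - 4)*(t - 2)*(t - 1)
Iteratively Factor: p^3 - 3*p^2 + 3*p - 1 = (p - 1)*(p^2 - 2*p + 1) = (p - 1)^2*(p - 1)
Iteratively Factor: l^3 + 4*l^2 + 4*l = (l + 2)*(l^2 + 2*l) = (l + 2)^2*(l)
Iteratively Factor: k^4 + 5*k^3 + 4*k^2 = (k + 1)*(k^3 + 4*k^2) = k*(k + 1)*(k^2 + 4*k) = k^2*(k + 1)*(k + 4)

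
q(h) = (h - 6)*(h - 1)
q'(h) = 2*h - 7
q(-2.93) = 35.09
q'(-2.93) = -12.86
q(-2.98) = 35.74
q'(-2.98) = -12.96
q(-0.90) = 13.11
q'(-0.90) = -8.80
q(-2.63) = 31.33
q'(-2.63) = -12.26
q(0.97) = 0.15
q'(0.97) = -5.06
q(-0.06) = 6.42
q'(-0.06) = -7.12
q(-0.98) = 13.82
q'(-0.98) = -8.96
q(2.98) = -5.98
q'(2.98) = -1.04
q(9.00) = 24.00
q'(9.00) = 11.00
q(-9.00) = 150.00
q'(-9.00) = -25.00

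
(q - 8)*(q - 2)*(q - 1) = q^3 - 11*q^2 + 26*q - 16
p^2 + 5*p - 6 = (p - 1)*(p + 6)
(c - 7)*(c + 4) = c^2 - 3*c - 28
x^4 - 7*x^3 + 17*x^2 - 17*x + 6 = (x - 3)*(x - 2)*(x - 1)^2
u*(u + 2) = u^2 + 2*u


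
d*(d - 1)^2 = d^3 - 2*d^2 + d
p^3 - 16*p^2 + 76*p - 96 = (p - 8)*(p - 6)*(p - 2)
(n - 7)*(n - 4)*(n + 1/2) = n^3 - 21*n^2/2 + 45*n/2 + 14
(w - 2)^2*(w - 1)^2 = w^4 - 6*w^3 + 13*w^2 - 12*w + 4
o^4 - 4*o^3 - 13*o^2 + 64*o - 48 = (o - 4)*(o - 3)*(o - 1)*(o + 4)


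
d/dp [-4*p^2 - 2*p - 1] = -8*p - 2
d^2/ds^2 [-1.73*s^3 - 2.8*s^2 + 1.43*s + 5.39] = -10.38*s - 5.6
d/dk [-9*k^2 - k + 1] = -18*k - 1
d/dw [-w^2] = -2*w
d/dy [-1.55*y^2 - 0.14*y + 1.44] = -3.1*y - 0.14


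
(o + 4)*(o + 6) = o^2 + 10*o + 24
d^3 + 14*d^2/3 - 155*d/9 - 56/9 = (d - 8/3)*(d + 1/3)*(d + 7)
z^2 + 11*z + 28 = (z + 4)*(z + 7)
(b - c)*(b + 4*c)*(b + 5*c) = b^3 + 8*b^2*c + 11*b*c^2 - 20*c^3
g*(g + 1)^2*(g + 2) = g^4 + 4*g^3 + 5*g^2 + 2*g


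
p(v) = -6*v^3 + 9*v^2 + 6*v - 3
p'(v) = -18*v^2 + 18*v + 6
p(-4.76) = 819.46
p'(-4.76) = -487.52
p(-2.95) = 211.66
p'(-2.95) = -203.74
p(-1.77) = 47.85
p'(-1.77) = -82.25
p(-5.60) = 1299.34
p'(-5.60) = -659.28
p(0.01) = -2.94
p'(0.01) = 6.18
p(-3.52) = 349.08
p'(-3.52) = -280.39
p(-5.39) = 1165.67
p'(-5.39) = -613.96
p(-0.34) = -3.76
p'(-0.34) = -2.20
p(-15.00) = 22182.00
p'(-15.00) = -4314.00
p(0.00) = -3.00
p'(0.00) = 6.00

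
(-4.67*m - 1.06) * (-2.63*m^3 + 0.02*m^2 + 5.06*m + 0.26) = 12.2821*m^4 + 2.6944*m^3 - 23.6514*m^2 - 6.5778*m - 0.2756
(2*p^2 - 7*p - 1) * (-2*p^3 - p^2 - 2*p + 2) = -4*p^5 + 12*p^4 + 5*p^3 + 19*p^2 - 12*p - 2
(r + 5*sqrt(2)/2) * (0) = 0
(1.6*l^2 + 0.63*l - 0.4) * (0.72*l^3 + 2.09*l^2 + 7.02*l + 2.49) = 1.152*l^5 + 3.7976*l^4 + 12.2607*l^3 + 7.5706*l^2 - 1.2393*l - 0.996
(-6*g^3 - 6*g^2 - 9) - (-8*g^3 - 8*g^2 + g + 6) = 2*g^3 + 2*g^2 - g - 15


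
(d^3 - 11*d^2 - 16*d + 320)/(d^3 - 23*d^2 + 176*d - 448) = (d + 5)/(d - 7)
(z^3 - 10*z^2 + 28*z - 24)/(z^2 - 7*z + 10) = (z^2 - 8*z + 12)/(z - 5)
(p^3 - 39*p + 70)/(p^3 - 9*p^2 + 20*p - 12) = (p^2 + 2*p - 35)/(p^2 - 7*p + 6)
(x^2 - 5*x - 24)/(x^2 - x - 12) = (x - 8)/(x - 4)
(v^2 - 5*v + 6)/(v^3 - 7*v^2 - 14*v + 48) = (v - 3)/(v^2 - 5*v - 24)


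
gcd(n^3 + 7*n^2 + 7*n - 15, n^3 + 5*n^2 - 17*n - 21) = 1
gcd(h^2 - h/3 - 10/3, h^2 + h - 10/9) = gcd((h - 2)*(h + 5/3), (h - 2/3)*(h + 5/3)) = h + 5/3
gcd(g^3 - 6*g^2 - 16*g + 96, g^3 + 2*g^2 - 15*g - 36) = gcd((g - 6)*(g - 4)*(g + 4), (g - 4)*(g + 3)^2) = g - 4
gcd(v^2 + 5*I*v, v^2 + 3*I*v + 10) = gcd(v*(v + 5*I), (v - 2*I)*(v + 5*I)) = v + 5*I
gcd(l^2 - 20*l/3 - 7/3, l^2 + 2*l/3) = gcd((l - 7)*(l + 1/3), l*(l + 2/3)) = 1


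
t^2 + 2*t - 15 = (t - 3)*(t + 5)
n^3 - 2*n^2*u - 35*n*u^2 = n*(n - 7*u)*(n + 5*u)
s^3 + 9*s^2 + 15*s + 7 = (s + 1)^2*(s + 7)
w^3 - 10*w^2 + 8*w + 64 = (w - 8)*(w - 4)*(w + 2)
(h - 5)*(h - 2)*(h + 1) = h^3 - 6*h^2 + 3*h + 10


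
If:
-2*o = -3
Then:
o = 3/2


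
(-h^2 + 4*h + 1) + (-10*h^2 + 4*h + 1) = -11*h^2 + 8*h + 2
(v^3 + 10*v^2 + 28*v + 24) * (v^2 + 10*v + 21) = v^5 + 20*v^4 + 149*v^3 + 514*v^2 + 828*v + 504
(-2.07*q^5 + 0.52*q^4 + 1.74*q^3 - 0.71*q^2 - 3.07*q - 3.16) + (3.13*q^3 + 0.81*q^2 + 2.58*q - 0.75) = -2.07*q^5 + 0.52*q^4 + 4.87*q^3 + 0.1*q^2 - 0.49*q - 3.91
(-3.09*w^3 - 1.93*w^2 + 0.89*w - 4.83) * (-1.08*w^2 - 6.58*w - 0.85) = 3.3372*w^5 + 22.4166*w^4 + 14.3647*w^3 + 1.0007*w^2 + 31.0249*w + 4.1055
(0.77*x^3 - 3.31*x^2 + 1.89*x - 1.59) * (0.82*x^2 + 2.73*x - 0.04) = 0.6314*x^5 - 0.6121*x^4 - 7.5173*x^3 + 3.9883*x^2 - 4.4163*x + 0.0636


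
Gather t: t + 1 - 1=t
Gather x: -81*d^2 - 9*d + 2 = -81*d^2 - 9*d + 2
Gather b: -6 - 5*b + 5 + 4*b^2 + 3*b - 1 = 4*b^2 - 2*b - 2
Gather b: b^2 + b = b^2 + b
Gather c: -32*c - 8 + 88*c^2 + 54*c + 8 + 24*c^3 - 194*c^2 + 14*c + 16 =24*c^3 - 106*c^2 + 36*c + 16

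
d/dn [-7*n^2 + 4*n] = 4 - 14*n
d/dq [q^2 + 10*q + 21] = 2*q + 10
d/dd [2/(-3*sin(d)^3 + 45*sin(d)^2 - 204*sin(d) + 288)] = 2*(3*sin(d)^2 - 30*sin(d) + 68)*cos(d)/(3*(sin(d)^3 - 15*sin(d)^2 + 68*sin(d) - 96)^2)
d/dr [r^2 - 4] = 2*r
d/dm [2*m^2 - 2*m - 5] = 4*m - 2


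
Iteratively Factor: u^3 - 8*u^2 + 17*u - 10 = (u - 1)*(u^2 - 7*u + 10) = (u - 2)*(u - 1)*(u - 5)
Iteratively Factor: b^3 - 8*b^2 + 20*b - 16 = (b - 4)*(b^2 - 4*b + 4) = (b - 4)*(b - 2)*(b - 2)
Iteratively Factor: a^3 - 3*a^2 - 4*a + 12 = (a - 3)*(a^2 - 4) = (a - 3)*(a + 2)*(a - 2)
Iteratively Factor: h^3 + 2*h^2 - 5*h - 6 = (h - 2)*(h^2 + 4*h + 3) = (h - 2)*(h + 3)*(h + 1)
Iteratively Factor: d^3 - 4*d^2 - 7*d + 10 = (d + 2)*(d^2 - 6*d + 5) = (d - 1)*(d + 2)*(d - 5)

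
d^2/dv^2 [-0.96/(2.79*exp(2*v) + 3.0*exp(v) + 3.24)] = (-0.96*(5.58*exp(v) + 3.0)*(11.16*exp(v) + 6.0)*exp(v) + (10.7136*exp(v) + 2.88)*(2.79*exp(2*v) + 3.0*exp(v) + 3.24))*exp(v)/(2.79*exp(2*v) + 3.0*exp(v) + 3.24)^3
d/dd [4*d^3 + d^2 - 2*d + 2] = 12*d^2 + 2*d - 2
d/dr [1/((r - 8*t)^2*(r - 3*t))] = ((-r + 3*t)*(r - 8*t) - 2*(r - 3*t)^2)/((r - 8*t)^3*(r - 3*t)^3)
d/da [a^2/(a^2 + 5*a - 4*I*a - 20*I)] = (a^2*(5 - 4*I) - 40*I*a)/(a^4 + a^3*(10 - 8*I) + a^2*(9 - 80*I) + a*(-160 - 200*I) - 400)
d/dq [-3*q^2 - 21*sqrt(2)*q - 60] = -6*q - 21*sqrt(2)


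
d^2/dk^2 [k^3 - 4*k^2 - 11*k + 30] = 6*k - 8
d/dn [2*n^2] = 4*n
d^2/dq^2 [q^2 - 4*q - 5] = 2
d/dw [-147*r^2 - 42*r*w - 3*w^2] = -42*r - 6*w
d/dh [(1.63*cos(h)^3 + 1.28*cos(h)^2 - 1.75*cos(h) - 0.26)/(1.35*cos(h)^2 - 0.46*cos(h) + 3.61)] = (-2.2005*cos(h)^4 + 1.4996*cos(h)^3 - 19.4266*cos(h)^2 - 9.9436*cos(h) + 6.4371)*sin(h)/(1.8225*cos(h)^4 - 1.242*cos(h)^3 + 9.9586*cos(h)^2 - 3.3212*cos(h) + 13.0321)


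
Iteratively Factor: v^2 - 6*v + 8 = (v - 2)*(v - 4)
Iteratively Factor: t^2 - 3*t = (t)*(t - 3)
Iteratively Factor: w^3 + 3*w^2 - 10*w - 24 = (w + 4)*(w^2 - w - 6) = (w + 2)*(w + 4)*(w - 3)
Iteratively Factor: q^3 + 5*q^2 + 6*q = (q + 3)*(q^2 + 2*q) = q*(q + 3)*(q + 2)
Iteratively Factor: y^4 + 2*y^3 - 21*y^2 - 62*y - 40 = (y + 4)*(y^3 - 2*y^2 - 13*y - 10) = (y + 2)*(y + 4)*(y^2 - 4*y - 5) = (y - 5)*(y + 2)*(y + 4)*(y + 1)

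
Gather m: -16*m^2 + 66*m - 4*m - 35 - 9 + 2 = -16*m^2 + 62*m - 42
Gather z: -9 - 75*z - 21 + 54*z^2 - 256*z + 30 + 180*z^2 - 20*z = 234*z^2 - 351*z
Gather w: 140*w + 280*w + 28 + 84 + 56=420*w + 168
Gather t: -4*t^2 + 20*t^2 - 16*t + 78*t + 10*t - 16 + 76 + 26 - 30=16*t^2 + 72*t + 56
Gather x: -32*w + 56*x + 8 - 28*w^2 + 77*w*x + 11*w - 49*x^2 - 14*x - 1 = -28*w^2 - 21*w - 49*x^2 + x*(77*w + 42) + 7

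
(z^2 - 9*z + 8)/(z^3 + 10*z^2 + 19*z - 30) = (z - 8)/(z^2 + 11*z + 30)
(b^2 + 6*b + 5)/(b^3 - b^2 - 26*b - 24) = (b + 5)/(b^2 - 2*b - 24)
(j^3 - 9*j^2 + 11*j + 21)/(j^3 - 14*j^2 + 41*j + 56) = (j - 3)/(j - 8)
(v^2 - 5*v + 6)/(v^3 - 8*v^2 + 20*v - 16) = (v - 3)/(v^2 - 6*v + 8)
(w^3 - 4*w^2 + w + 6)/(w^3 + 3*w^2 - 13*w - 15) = (w - 2)/(w + 5)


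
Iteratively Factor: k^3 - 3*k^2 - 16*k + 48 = (k + 4)*(k^2 - 7*k + 12) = (k - 4)*(k + 4)*(k - 3)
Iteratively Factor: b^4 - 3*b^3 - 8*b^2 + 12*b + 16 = (b + 1)*(b^3 - 4*b^2 - 4*b + 16) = (b - 4)*(b + 1)*(b^2 - 4) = (b - 4)*(b + 1)*(b + 2)*(b - 2)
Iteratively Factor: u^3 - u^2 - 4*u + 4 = (u - 1)*(u^2 - 4) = (u - 2)*(u - 1)*(u + 2)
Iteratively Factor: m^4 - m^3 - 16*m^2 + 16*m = (m)*(m^3 - m^2 - 16*m + 16) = m*(m - 1)*(m^2 - 16) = m*(m - 4)*(m - 1)*(m + 4)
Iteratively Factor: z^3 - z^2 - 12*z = (z)*(z^2 - z - 12) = z*(z - 4)*(z + 3)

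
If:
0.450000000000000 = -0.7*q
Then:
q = -0.64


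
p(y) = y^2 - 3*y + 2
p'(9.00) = 15.00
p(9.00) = 56.00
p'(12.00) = 21.00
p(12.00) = 110.00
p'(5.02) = 7.04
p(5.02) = 12.14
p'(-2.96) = -8.92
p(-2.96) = 19.64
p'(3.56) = 4.12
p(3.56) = 3.99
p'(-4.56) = -12.12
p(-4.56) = 36.47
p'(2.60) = 2.20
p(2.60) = 0.96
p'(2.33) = 1.66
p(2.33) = 0.44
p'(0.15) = -2.70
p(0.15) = 1.57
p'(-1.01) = -5.02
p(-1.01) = 6.05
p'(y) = 2*y - 3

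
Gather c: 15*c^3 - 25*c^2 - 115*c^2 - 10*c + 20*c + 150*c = 15*c^3 - 140*c^2 + 160*c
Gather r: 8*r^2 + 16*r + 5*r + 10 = 8*r^2 + 21*r + 10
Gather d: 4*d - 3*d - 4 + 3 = d - 1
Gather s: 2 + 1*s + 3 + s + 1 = 2*s + 6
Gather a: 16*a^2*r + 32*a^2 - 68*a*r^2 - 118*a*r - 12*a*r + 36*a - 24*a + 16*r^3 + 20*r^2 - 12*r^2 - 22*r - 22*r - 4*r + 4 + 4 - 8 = a^2*(16*r + 32) + a*(-68*r^2 - 130*r + 12) + 16*r^3 + 8*r^2 - 48*r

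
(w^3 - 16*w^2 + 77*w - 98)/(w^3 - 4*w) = (w^2 - 14*w + 49)/(w*(w + 2))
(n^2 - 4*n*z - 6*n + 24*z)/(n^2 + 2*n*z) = (n^2 - 4*n*z - 6*n + 24*z)/(n*(n + 2*z))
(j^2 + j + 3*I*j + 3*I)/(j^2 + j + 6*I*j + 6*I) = (j + 3*I)/(j + 6*I)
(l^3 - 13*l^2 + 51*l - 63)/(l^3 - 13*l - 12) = (-l^3 + 13*l^2 - 51*l + 63)/(-l^3 + 13*l + 12)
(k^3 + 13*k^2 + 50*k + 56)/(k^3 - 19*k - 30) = (k^2 + 11*k + 28)/(k^2 - 2*k - 15)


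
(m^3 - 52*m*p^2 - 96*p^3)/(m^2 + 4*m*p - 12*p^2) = (-m^2 + 6*m*p + 16*p^2)/(-m + 2*p)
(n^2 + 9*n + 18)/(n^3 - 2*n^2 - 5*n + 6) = (n^2 + 9*n + 18)/(n^3 - 2*n^2 - 5*n + 6)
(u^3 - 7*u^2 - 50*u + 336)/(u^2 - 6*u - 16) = (u^2 + u - 42)/(u + 2)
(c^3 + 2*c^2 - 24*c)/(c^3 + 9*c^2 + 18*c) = (c - 4)/(c + 3)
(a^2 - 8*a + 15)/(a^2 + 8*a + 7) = (a^2 - 8*a + 15)/(a^2 + 8*a + 7)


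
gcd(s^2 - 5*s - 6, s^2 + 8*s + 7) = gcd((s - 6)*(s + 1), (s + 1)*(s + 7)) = s + 1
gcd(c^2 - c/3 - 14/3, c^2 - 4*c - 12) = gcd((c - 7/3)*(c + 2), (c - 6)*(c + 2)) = c + 2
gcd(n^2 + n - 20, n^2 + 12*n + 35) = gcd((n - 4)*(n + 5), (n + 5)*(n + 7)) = n + 5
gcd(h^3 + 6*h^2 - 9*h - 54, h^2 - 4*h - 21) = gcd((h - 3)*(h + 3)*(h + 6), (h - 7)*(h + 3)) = h + 3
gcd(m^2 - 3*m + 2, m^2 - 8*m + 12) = m - 2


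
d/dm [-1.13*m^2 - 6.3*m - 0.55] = -2.26*m - 6.3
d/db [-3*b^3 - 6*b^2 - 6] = 3*b*(-3*b - 4)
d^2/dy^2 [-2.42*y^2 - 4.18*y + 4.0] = -4.84000000000000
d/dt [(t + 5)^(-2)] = -2/(t + 5)^3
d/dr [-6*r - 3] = -6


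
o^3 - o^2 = o^2*(o - 1)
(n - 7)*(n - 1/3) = n^2 - 22*n/3 + 7/3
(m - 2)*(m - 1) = m^2 - 3*m + 2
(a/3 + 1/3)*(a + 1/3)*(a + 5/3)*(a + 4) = a^4/3 + 7*a^3/3 + 131*a^2/27 + 97*a/27 + 20/27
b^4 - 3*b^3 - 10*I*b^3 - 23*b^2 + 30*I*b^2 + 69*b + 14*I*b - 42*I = (b - 3)*(b - 7*I)*(b - 2*I)*(b - I)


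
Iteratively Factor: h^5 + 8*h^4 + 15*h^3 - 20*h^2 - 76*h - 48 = (h - 2)*(h^4 + 10*h^3 + 35*h^2 + 50*h + 24) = (h - 2)*(h + 1)*(h^3 + 9*h^2 + 26*h + 24) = (h - 2)*(h + 1)*(h + 2)*(h^2 + 7*h + 12) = (h - 2)*(h + 1)*(h + 2)*(h + 4)*(h + 3)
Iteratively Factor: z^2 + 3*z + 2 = (z + 2)*(z + 1)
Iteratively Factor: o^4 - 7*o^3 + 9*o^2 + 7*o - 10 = (o - 2)*(o^3 - 5*o^2 - o + 5) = (o - 5)*(o - 2)*(o^2 - 1) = (o - 5)*(o - 2)*(o - 1)*(o + 1)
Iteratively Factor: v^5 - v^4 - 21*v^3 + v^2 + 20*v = (v + 4)*(v^4 - 5*v^3 - v^2 + 5*v) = (v + 1)*(v + 4)*(v^3 - 6*v^2 + 5*v) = v*(v + 1)*(v + 4)*(v^2 - 6*v + 5) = v*(v - 1)*(v + 1)*(v + 4)*(v - 5)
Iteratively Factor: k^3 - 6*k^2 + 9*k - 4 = (k - 1)*(k^2 - 5*k + 4) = (k - 1)^2*(k - 4)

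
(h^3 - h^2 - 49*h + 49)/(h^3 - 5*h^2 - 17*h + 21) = (h + 7)/(h + 3)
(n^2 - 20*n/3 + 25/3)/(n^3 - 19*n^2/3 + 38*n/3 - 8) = (3*n^2 - 20*n + 25)/(3*n^3 - 19*n^2 + 38*n - 24)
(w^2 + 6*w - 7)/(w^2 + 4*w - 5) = (w + 7)/(w + 5)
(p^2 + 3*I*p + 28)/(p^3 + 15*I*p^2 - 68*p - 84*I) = (p - 4*I)/(p^2 + 8*I*p - 12)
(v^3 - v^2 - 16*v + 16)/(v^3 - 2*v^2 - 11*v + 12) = (v + 4)/(v + 3)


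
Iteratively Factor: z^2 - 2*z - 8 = (z - 4)*(z + 2)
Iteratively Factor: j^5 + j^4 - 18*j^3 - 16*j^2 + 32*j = (j + 2)*(j^4 - j^3 - 16*j^2 + 16*j) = (j - 1)*(j + 2)*(j^3 - 16*j) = (j - 1)*(j + 2)*(j + 4)*(j^2 - 4*j) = (j - 4)*(j - 1)*(j + 2)*(j + 4)*(j)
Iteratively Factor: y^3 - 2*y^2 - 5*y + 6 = (y - 1)*(y^2 - y - 6) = (y - 1)*(y + 2)*(y - 3)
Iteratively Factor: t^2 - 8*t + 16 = (t - 4)*(t - 4)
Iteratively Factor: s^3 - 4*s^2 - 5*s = (s)*(s^2 - 4*s - 5) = s*(s - 5)*(s + 1)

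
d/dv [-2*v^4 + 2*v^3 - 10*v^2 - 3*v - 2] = -8*v^3 + 6*v^2 - 20*v - 3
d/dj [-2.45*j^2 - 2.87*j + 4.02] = -4.9*j - 2.87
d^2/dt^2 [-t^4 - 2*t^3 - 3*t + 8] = 12*t*(-t - 1)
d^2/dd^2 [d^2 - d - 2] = 2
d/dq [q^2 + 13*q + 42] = 2*q + 13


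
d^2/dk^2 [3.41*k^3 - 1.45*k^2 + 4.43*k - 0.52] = 20.46*k - 2.9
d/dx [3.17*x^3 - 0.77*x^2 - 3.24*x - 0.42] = 9.51*x^2 - 1.54*x - 3.24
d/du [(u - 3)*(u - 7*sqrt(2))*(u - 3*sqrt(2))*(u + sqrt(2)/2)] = 4*u^3 - 57*sqrt(2)*u^2/2 - 9*u^2 + 64*u + 57*sqrt(2)*u - 96 + 21*sqrt(2)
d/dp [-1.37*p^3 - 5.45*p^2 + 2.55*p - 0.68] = -4.11*p^2 - 10.9*p + 2.55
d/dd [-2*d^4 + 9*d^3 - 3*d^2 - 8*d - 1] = -8*d^3 + 27*d^2 - 6*d - 8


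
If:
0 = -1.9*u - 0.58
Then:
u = -0.31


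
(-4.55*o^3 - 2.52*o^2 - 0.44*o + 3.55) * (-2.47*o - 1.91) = 11.2385*o^4 + 14.9149*o^3 + 5.9*o^2 - 7.9281*o - 6.7805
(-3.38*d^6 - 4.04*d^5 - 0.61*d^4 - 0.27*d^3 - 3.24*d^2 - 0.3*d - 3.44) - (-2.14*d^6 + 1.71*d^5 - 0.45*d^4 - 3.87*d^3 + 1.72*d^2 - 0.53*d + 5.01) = -1.24*d^6 - 5.75*d^5 - 0.16*d^4 + 3.6*d^3 - 4.96*d^2 + 0.23*d - 8.45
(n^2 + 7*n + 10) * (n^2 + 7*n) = n^4 + 14*n^3 + 59*n^2 + 70*n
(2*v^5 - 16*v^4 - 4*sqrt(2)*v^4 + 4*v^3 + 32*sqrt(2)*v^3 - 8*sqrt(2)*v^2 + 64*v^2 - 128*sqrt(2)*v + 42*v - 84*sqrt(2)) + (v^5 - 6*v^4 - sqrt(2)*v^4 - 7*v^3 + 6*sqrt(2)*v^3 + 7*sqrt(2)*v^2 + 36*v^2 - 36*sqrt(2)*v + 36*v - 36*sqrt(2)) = 3*v^5 - 22*v^4 - 5*sqrt(2)*v^4 - 3*v^3 + 38*sqrt(2)*v^3 - sqrt(2)*v^2 + 100*v^2 - 164*sqrt(2)*v + 78*v - 120*sqrt(2)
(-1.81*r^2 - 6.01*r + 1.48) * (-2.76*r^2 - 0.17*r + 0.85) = 4.9956*r^4 + 16.8953*r^3 - 4.6016*r^2 - 5.3601*r + 1.258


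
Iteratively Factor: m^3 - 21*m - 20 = (m - 5)*(m^2 + 5*m + 4) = (m - 5)*(m + 1)*(m + 4)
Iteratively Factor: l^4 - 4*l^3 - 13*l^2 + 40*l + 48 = (l + 1)*(l^3 - 5*l^2 - 8*l + 48) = (l - 4)*(l + 1)*(l^2 - l - 12) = (l - 4)*(l + 1)*(l + 3)*(l - 4)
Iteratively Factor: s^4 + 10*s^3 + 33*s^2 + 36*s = (s + 4)*(s^3 + 6*s^2 + 9*s) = s*(s + 4)*(s^2 + 6*s + 9) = s*(s + 3)*(s + 4)*(s + 3)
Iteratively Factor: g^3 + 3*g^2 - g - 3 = (g + 3)*(g^2 - 1) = (g + 1)*(g + 3)*(g - 1)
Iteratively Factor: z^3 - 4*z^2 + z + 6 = (z - 2)*(z^2 - 2*z - 3) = (z - 3)*(z - 2)*(z + 1)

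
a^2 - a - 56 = (a - 8)*(a + 7)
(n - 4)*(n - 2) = n^2 - 6*n + 8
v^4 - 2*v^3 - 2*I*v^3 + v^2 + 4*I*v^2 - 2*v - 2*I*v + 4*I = (v - 2)*(v - 2*I)*(v - I)*(v + I)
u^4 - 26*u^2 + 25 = (u - 5)*(u - 1)*(u + 1)*(u + 5)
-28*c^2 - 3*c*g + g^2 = (-7*c + g)*(4*c + g)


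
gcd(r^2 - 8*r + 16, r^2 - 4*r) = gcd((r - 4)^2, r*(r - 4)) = r - 4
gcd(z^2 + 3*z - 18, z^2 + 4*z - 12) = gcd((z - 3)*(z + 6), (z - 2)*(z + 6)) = z + 6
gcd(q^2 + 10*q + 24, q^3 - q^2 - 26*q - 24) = q + 4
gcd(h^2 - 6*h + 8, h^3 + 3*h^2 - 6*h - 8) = h - 2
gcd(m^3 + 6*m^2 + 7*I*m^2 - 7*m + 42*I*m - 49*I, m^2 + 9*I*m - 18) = 1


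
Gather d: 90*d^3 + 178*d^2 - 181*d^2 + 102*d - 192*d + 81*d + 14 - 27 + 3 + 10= 90*d^3 - 3*d^2 - 9*d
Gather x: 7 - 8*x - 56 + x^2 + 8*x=x^2 - 49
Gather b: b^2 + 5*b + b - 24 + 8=b^2 + 6*b - 16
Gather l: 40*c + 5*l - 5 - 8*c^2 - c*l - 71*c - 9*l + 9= -8*c^2 - 31*c + l*(-c - 4) + 4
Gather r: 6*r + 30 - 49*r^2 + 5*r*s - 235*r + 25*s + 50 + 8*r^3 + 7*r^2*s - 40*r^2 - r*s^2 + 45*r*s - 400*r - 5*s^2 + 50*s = 8*r^3 + r^2*(7*s - 89) + r*(-s^2 + 50*s - 629) - 5*s^2 + 75*s + 80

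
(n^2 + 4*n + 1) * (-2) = -2*n^2 - 8*n - 2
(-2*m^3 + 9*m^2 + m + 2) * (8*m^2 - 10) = -16*m^5 + 72*m^4 + 28*m^3 - 74*m^2 - 10*m - 20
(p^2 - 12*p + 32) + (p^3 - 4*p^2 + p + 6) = p^3 - 3*p^2 - 11*p + 38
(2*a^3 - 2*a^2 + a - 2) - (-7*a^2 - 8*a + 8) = 2*a^3 + 5*a^2 + 9*a - 10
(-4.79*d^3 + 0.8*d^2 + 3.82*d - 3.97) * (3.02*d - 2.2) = -14.4658*d^4 + 12.954*d^3 + 9.7764*d^2 - 20.3934*d + 8.734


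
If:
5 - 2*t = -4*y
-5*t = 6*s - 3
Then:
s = -5*y/3 - 19/12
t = 2*y + 5/2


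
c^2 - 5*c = c*(c - 5)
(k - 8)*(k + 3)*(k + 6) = k^3 + k^2 - 54*k - 144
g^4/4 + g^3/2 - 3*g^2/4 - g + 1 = (g/2 + 1)^2*(g - 1)^2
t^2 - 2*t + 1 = (t - 1)^2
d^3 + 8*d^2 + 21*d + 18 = (d + 2)*(d + 3)^2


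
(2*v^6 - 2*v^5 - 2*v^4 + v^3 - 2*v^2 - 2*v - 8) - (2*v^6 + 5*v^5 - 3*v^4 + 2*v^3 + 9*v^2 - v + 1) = -7*v^5 + v^4 - v^3 - 11*v^2 - v - 9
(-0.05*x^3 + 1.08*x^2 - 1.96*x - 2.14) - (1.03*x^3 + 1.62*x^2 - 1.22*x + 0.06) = -1.08*x^3 - 0.54*x^2 - 0.74*x - 2.2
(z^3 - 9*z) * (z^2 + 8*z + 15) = z^5 + 8*z^4 + 6*z^3 - 72*z^2 - 135*z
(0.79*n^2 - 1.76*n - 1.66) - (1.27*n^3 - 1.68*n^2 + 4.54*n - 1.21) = -1.27*n^3 + 2.47*n^2 - 6.3*n - 0.45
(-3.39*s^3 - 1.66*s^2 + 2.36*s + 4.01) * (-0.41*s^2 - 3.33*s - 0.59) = 1.3899*s^5 + 11.9693*s^4 + 6.5603*s^3 - 8.5235*s^2 - 14.7457*s - 2.3659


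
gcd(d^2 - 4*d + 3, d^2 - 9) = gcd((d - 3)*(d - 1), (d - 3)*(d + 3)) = d - 3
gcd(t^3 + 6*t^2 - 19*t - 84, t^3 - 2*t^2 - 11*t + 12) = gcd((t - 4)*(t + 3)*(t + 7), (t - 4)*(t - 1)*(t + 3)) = t^2 - t - 12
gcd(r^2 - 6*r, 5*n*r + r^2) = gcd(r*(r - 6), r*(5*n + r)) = r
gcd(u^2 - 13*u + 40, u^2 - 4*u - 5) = u - 5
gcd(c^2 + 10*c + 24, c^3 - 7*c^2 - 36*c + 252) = c + 6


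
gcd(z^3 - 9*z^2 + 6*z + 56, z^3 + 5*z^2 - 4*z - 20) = z + 2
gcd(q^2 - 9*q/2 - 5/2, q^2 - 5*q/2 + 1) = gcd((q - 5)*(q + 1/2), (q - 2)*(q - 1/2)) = 1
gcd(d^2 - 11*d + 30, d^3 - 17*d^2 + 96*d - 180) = d^2 - 11*d + 30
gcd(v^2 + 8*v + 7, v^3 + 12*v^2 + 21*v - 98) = v + 7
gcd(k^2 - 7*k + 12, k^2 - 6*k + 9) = k - 3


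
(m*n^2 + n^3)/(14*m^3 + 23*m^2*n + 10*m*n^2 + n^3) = n^2/(14*m^2 + 9*m*n + n^2)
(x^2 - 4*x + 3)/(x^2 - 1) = (x - 3)/(x + 1)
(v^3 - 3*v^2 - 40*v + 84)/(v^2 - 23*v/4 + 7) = 4*(v^3 - 3*v^2 - 40*v + 84)/(4*v^2 - 23*v + 28)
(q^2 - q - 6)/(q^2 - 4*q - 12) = (q - 3)/(q - 6)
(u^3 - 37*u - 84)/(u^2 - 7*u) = u + 7 + 12/u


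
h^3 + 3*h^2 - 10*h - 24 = (h - 3)*(h + 2)*(h + 4)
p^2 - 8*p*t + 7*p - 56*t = (p + 7)*(p - 8*t)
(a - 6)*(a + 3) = a^2 - 3*a - 18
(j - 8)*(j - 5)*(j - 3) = j^3 - 16*j^2 + 79*j - 120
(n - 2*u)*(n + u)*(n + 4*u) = n^3 + 3*n^2*u - 6*n*u^2 - 8*u^3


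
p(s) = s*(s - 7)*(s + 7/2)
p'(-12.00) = 491.50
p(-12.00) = -1938.00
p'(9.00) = 155.50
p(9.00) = 225.00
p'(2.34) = -24.45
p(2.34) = -63.68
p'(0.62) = -27.69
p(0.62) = -16.30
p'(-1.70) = -3.93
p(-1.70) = 26.62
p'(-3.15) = 27.32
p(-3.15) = 11.19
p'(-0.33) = -21.86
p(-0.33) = 7.67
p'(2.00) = -26.50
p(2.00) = -55.00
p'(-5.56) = 107.16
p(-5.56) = -143.86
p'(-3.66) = 41.31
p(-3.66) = -6.24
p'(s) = s*(s - 7) + s*(s + 7/2) + (s - 7)*(s + 7/2)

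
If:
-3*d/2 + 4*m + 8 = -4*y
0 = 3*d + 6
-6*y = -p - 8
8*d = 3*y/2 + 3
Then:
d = -2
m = 119/12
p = -84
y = -38/3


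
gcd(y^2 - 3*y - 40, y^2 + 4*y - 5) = y + 5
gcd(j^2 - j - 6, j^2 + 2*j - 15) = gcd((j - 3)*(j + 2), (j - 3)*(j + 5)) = j - 3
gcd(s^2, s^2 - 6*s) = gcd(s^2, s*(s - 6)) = s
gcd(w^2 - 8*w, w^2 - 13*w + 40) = w - 8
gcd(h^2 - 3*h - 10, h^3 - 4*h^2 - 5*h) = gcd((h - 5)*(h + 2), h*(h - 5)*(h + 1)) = h - 5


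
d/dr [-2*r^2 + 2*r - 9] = 2 - 4*r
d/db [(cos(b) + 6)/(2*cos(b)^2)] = (cos(b) + 12)*sin(b)/(2*cos(b)^3)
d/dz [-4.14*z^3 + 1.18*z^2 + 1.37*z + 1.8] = -12.42*z^2 + 2.36*z + 1.37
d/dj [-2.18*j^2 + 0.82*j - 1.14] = 0.82 - 4.36*j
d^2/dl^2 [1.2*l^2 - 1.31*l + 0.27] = 2.40000000000000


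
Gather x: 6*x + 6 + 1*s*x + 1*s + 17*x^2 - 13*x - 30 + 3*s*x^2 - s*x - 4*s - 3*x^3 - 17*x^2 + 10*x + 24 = 3*s*x^2 - 3*s - 3*x^3 + 3*x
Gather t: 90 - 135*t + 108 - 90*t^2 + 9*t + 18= -90*t^2 - 126*t + 216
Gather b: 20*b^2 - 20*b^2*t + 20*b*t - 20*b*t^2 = b^2*(20 - 20*t) + b*(-20*t^2 + 20*t)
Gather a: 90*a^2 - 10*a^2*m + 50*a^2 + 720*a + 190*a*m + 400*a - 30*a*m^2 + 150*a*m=a^2*(140 - 10*m) + a*(-30*m^2 + 340*m + 1120)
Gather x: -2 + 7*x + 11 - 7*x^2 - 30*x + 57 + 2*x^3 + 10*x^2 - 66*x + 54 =2*x^3 + 3*x^2 - 89*x + 120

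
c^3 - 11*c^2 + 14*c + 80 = (c - 8)*(c - 5)*(c + 2)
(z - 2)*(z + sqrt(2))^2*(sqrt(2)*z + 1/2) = sqrt(2)*z^4 - 2*sqrt(2)*z^3 + 9*z^3/2 - 9*z^2 + 3*sqrt(2)*z^2 - 6*sqrt(2)*z + z - 2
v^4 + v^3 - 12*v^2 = v^2*(v - 3)*(v + 4)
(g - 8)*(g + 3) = g^2 - 5*g - 24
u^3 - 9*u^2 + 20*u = u*(u - 5)*(u - 4)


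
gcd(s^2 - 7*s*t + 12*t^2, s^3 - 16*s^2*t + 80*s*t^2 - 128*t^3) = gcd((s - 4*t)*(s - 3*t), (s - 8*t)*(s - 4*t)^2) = s - 4*t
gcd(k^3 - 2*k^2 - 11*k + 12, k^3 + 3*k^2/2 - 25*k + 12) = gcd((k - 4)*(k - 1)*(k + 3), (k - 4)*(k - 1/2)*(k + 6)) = k - 4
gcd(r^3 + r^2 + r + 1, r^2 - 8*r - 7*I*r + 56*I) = 1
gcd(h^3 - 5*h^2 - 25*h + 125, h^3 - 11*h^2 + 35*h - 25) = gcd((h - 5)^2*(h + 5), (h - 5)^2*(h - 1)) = h^2 - 10*h + 25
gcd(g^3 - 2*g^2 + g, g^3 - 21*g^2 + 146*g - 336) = 1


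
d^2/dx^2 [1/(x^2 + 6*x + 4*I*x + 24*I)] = 2*(-x^2 - 6*x - 4*I*x + 4*(x + 3 + 2*I)^2 - 24*I)/(x^2 + 6*x + 4*I*x + 24*I)^3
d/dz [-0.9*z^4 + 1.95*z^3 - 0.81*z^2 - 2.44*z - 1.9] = -3.6*z^3 + 5.85*z^2 - 1.62*z - 2.44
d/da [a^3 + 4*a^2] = a*(3*a + 8)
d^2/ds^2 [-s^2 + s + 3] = -2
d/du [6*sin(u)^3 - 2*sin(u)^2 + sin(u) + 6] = (18*sin(u)^2 - 4*sin(u) + 1)*cos(u)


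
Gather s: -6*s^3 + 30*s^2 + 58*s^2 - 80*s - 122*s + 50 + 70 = -6*s^3 + 88*s^2 - 202*s + 120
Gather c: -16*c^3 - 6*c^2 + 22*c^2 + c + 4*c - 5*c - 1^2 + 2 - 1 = -16*c^3 + 16*c^2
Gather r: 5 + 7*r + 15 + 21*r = 28*r + 20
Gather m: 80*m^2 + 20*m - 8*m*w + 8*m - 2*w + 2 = 80*m^2 + m*(28 - 8*w) - 2*w + 2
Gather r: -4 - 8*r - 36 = -8*r - 40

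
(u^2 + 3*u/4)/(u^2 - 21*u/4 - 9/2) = u/(u - 6)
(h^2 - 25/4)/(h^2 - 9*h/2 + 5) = (h + 5/2)/(h - 2)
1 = 1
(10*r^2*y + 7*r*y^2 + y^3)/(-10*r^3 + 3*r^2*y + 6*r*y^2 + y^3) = y/(-r + y)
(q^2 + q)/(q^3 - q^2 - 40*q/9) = 9*(q + 1)/(9*q^2 - 9*q - 40)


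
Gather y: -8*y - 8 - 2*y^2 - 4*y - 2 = -2*y^2 - 12*y - 10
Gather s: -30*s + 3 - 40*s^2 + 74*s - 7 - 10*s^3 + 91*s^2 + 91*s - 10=-10*s^3 + 51*s^2 + 135*s - 14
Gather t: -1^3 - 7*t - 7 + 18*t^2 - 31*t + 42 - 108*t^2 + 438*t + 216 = -90*t^2 + 400*t + 250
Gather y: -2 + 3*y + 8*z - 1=3*y + 8*z - 3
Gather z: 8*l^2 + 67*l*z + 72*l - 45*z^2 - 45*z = 8*l^2 + 72*l - 45*z^2 + z*(67*l - 45)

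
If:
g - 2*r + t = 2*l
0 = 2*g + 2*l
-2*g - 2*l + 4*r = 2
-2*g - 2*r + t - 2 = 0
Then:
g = -2/5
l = 2/5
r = 1/2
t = 11/5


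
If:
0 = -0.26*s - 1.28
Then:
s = -4.92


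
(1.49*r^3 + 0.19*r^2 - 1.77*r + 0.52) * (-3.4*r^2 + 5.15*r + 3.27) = -5.066*r^5 + 7.0275*r^4 + 11.8688*r^3 - 10.2622*r^2 - 3.1099*r + 1.7004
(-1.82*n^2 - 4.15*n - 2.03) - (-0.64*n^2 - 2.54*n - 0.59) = -1.18*n^2 - 1.61*n - 1.44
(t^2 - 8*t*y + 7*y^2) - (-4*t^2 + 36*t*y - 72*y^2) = 5*t^2 - 44*t*y + 79*y^2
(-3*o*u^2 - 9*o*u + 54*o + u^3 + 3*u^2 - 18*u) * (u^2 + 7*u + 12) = -3*o*u^4 - 30*o*u^3 - 45*o*u^2 + 270*o*u + 648*o + u^5 + 10*u^4 + 15*u^3 - 90*u^2 - 216*u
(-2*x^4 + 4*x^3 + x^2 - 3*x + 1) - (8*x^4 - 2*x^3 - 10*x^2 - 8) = -10*x^4 + 6*x^3 + 11*x^2 - 3*x + 9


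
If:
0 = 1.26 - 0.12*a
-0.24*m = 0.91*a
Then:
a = 10.50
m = -39.81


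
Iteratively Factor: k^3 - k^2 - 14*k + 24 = (k - 2)*(k^2 + k - 12) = (k - 2)*(k + 4)*(k - 3)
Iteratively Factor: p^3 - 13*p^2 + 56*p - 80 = (p - 4)*(p^2 - 9*p + 20) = (p - 5)*(p - 4)*(p - 4)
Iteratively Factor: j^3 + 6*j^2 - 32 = (j + 4)*(j^2 + 2*j - 8) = (j - 2)*(j + 4)*(j + 4)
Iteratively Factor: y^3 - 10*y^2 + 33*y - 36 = (y - 3)*(y^2 - 7*y + 12) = (y - 3)^2*(y - 4)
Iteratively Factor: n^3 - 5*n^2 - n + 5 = (n + 1)*(n^2 - 6*n + 5) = (n - 5)*(n + 1)*(n - 1)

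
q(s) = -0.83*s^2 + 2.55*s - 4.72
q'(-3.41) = 8.21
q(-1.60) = -10.92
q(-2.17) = -14.16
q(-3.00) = -19.84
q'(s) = 2.55 - 1.66*s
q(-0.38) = -5.81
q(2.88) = -4.26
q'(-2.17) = 6.15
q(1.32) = -2.80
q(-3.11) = -20.68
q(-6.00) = -49.90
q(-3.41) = -23.07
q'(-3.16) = 7.80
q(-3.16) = -21.07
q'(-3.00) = 7.53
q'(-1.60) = 5.21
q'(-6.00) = 12.51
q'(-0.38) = 3.18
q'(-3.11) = 7.71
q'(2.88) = -2.23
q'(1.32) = 0.36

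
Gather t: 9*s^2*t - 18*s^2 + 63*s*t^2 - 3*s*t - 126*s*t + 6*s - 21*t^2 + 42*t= -18*s^2 + 6*s + t^2*(63*s - 21) + t*(9*s^2 - 129*s + 42)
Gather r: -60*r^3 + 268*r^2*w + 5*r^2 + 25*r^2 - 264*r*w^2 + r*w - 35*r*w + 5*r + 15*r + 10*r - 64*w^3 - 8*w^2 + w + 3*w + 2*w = -60*r^3 + r^2*(268*w + 30) + r*(-264*w^2 - 34*w + 30) - 64*w^3 - 8*w^2 + 6*w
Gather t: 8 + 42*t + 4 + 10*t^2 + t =10*t^2 + 43*t + 12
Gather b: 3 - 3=0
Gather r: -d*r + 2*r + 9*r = r*(11 - d)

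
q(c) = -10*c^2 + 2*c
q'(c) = 2 - 20*c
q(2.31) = -48.74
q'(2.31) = -44.20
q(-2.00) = -44.00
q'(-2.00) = 42.00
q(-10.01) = -1022.02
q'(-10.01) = 202.20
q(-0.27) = -1.27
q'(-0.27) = 7.40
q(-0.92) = -10.30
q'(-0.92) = 20.40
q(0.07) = 0.09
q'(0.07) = 0.60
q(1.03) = -8.55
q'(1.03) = -18.60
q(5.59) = -301.30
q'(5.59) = -109.80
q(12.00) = -1416.00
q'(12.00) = -238.00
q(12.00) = -1416.00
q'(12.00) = -238.00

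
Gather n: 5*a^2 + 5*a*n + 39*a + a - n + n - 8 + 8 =5*a^2 + 5*a*n + 40*a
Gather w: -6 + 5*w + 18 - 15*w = 12 - 10*w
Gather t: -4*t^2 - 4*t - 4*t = -4*t^2 - 8*t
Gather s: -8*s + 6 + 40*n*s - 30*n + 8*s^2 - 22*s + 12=-30*n + 8*s^2 + s*(40*n - 30) + 18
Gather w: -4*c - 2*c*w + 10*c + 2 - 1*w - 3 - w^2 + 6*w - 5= 6*c - w^2 + w*(5 - 2*c) - 6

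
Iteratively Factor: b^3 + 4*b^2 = (b + 4)*(b^2) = b*(b + 4)*(b)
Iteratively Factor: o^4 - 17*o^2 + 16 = (o - 1)*(o^3 + o^2 - 16*o - 16) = (o - 1)*(o + 1)*(o^2 - 16) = (o - 4)*(o - 1)*(o + 1)*(o + 4)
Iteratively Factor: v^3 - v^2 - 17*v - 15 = (v - 5)*(v^2 + 4*v + 3) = (v - 5)*(v + 3)*(v + 1)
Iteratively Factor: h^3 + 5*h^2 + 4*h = (h + 1)*(h^2 + 4*h) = h*(h + 1)*(h + 4)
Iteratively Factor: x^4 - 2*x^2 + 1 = (x - 1)*(x^3 + x^2 - x - 1) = (x - 1)*(x + 1)*(x^2 - 1) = (x - 1)^2*(x + 1)*(x + 1)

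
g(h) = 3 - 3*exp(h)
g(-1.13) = 2.03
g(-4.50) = 2.97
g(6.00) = -1207.29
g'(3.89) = -146.73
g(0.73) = -3.23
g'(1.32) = -11.23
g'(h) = -3*exp(h)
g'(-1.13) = -0.97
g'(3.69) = -120.13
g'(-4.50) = -0.03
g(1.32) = -8.23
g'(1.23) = -10.26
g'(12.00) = -488264.37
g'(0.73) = -6.23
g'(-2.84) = -0.18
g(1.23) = -7.26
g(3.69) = -117.13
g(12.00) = -488261.37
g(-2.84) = 2.82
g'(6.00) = -1210.29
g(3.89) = -143.73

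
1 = 1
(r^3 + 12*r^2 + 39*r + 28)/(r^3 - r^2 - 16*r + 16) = (r^2 + 8*r + 7)/(r^2 - 5*r + 4)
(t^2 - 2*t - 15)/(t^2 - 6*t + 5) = (t + 3)/(t - 1)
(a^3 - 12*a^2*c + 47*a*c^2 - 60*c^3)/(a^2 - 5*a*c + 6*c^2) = (a^2 - 9*a*c + 20*c^2)/(a - 2*c)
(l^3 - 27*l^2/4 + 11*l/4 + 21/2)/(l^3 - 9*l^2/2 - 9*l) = (4*l^2 - 3*l - 7)/(2*l*(2*l + 3))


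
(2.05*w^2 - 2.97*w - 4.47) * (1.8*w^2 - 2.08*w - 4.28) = 3.69*w^4 - 9.61*w^3 - 10.6424*w^2 + 22.0092*w + 19.1316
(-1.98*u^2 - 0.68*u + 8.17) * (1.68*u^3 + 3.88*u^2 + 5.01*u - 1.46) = -3.3264*u^5 - 8.8248*u^4 + 1.1674*u^3 + 31.1836*u^2 + 41.9245*u - 11.9282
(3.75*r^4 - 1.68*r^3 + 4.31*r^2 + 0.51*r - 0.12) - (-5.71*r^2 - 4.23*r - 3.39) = 3.75*r^4 - 1.68*r^3 + 10.02*r^2 + 4.74*r + 3.27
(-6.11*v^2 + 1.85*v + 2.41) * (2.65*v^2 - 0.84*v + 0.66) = -16.1915*v^4 + 10.0349*v^3 + 0.799899999999999*v^2 - 0.8034*v + 1.5906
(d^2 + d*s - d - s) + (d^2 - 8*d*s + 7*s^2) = 2*d^2 - 7*d*s - d + 7*s^2 - s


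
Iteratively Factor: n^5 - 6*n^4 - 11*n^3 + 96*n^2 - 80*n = (n - 5)*(n^4 - n^3 - 16*n^2 + 16*n) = (n - 5)*(n - 1)*(n^3 - 16*n) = n*(n - 5)*(n - 1)*(n^2 - 16) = n*(n - 5)*(n - 1)*(n + 4)*(n - 4)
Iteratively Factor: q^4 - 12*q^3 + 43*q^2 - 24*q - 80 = (q - 4)*(q^3 - 8*q^2 + 11*q + 20) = (q - 5)*(q - 4)*(q^2 - 3*q - 4) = (q - 5)*(q - 4)^2*(q + 1)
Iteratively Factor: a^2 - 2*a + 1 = (a - 1)*(a - 1)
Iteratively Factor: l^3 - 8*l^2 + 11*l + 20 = (l + 1)*(l^2 - 9*l + 20) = (l - 5)*(l + 1)*(l - 4)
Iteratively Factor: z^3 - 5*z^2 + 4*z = (z - 4)*(z^2 - z) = (z - 4)*(z - 1)*(z)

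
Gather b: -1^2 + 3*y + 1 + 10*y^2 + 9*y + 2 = 10*y^2 + 12*y + 2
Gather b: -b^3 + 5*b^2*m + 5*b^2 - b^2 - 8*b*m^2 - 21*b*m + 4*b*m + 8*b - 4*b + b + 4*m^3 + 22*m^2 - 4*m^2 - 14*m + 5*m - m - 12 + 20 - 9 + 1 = -b^3 + b^2*(5*m + 4) + b*(-8*m^2 - 17*m + 5) + 4*m^3 + 18*m^2 - 10*m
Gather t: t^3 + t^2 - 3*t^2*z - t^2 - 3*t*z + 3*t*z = t^3 - 3*t^2*z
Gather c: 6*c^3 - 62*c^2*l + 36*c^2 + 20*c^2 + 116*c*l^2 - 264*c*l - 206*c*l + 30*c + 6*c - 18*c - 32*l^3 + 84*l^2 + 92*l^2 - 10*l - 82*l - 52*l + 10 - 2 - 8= 6*c^3 + c^2*(56 - 62*l) + c*(116*l^2 - 470*l + 18) - 32*l^3 + 176*l^2 - 144*l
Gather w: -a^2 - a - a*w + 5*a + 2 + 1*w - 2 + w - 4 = -a^2 + 4*a + w*(2 - a) - 4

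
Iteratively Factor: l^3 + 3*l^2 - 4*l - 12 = (l - 2)*(l^2 + 5*l + 6) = (l - 2)*(l + 2)*(l + 3)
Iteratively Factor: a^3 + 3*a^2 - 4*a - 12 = (a + 3)*(a^2 - 4) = (a - 2)*(a + 3)*(a + 2)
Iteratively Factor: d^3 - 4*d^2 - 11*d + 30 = (d - 5)*(d^2 + d - 6) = (d - 5)*(d - 2)*(d + 3)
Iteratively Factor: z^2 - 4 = (z + 2)*(z - 2)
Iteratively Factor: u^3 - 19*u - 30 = (u + 3)*(u^2 - 3*u - 10) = (u + 2)*(u + 3)*(u - 5)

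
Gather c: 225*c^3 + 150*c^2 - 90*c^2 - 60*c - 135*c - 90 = 225*c^3 + 60*c^2 - 195*c - 90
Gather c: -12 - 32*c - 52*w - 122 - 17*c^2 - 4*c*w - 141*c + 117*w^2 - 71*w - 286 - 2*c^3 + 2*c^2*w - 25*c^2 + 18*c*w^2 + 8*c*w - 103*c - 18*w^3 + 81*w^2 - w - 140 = -2*c^3 + c^2*(2*w - 42) + c*(18*w^2 + 4*w - 276) - 18*w^3 + 198*w^2 - 124*w - 560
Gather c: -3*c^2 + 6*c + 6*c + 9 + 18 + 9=-3*c^2 + 12*c + 36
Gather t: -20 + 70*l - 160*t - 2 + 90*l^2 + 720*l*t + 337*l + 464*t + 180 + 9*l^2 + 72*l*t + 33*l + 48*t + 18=99*l^2 + 440*l + t*(792*l + 352) + 176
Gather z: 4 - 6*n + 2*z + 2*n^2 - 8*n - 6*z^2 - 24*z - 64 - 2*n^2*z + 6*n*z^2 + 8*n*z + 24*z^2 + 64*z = 2*n^2 - 14*n + z^2*(6*n + 18) + z*(-2*n^2 + 8*n + 42) - 60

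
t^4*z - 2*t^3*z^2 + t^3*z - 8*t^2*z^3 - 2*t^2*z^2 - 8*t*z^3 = t*(t - 4*z)*(t + 2*z)*(t*z + z)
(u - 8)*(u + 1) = u^2 - 7*u - 8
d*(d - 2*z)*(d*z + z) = d^3*z - 2*d^2*z^2 + d^2*z - 2*d*z^2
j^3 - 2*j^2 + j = j*(j - 1)^2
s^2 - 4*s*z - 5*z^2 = (s - 5*z)*(s + z)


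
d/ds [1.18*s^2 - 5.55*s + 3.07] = 2.36*s - 5.55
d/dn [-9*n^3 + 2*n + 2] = 2 - 27*n^2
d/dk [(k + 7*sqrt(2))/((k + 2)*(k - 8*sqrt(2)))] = ((k + 2)*(k - 8*sqrt(2)) - (k + 2)*(k + 7*sqrt(2)) - (k - 8*sqrt(2))*(k + 7*sqrt(2)))/((k + 2)^2*(k - 8*sqrt(2))^2)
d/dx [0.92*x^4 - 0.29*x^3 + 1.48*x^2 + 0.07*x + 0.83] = 3.68*x^3 - 0.87*x^2 + 2.96*x + 0.07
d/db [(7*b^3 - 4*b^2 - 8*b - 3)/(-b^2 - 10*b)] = (-7*b^4 - 140*b^3 + 32*b^2 - 6*b - 30)/(b^2*(b^2 + 20*b + 100))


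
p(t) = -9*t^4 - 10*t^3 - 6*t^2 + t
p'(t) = -36*t^3 - 30*t^2 - 12*t + 1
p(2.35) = -435.05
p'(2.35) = -660.08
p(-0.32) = -0.70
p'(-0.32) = 2.95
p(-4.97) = -4416.75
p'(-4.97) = 3739.10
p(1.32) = -59.46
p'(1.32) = -149.91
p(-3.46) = -950.95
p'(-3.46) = 1174.55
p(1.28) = -53.68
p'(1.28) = -139.01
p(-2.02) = -93.93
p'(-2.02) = 199.55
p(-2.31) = -167.33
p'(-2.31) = 312.39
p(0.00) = 0.00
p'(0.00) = 1.00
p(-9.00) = -52254.00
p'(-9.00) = 23923.00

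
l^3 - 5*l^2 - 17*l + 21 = (l - 7)*(l - 1)*(l + 3)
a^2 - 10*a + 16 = (a - 8)*(a - 2)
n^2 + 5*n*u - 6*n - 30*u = (n - 6)*(n + 5*u)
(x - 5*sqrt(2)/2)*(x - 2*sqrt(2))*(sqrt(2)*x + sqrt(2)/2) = sqrt(2)*x^3 - 9*x^2 + sqrt(2)*x^2/2 - 9*x/2 + 10*sqrt(2)*x + 5*sqrt(2)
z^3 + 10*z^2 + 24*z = z*(z + 4)*(z + 6)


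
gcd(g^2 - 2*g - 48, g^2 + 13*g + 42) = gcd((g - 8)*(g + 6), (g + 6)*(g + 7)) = g + 6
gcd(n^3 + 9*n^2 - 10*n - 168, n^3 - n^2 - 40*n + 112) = n^2 + 3*n - 28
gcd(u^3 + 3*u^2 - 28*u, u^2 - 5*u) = u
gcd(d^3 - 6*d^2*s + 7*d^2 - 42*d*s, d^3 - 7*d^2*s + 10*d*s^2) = d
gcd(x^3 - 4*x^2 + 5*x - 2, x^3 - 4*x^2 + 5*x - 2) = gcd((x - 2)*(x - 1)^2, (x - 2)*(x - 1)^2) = x^3 - 4*x^2 + 5*x - 2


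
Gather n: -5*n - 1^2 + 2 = 1 - 5*n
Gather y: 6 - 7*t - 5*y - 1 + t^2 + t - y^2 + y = t^2 - 6*t - y^2 - 4*y + 5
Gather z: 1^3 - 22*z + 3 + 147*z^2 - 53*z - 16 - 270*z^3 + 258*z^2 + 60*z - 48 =-270*z^3 + 405*z^2 - 15*z - 60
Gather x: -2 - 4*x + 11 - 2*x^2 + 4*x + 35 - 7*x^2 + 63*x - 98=-9*x^2 + 63*x - 54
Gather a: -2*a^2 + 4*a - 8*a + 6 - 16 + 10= -2*a^2 - 4*a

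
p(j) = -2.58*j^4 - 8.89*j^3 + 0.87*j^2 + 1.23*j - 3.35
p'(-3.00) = 34.62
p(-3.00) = 31.84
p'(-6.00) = 1259.79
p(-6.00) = -1402.85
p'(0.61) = -9.97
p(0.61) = -4.65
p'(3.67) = -861.73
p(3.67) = -894.60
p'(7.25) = -5320.72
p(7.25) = -10464.55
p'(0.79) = -19.13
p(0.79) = -7.22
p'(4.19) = -1218.84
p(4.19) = -1432.07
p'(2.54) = -335.53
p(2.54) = -247.68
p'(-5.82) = 1122.18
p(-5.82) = -1188.62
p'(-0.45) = -4.01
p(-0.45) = -3.02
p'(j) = -10.32*j^3 - 26.67*j^2 + 1.74*j + 1.23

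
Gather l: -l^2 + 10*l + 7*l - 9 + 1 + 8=-l^2 + 17*l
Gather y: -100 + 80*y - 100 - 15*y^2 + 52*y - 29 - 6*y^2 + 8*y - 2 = -21*y^2 + 140*y - 231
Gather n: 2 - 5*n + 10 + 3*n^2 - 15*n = 3*n^2 - 20*n + 12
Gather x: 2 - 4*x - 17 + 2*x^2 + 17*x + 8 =2*x^2 + 13*x - 7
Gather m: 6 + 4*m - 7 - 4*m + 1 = 0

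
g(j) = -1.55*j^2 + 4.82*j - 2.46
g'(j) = 4.82 - 3.1*j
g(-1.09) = -9.56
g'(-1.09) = 8.20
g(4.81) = -15.14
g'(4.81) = -10.09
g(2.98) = -1.86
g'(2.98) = -4.42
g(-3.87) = -44.33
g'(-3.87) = 16.82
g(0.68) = 0.10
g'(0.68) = 2.71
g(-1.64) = -14.53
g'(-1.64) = 9.90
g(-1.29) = -11.26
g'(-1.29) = 8.82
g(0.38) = -0.85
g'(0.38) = 3.64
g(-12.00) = -283.50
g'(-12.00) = 42.02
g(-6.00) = -87.18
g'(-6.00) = 23.42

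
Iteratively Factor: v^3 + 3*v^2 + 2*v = (v + 1)*(v^2 + 2*v) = (v + 1)*(v + 2)*(v)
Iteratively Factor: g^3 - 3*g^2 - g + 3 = (g + 1)*(g^2 - 4*g + 3) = (g - 3)*(g + 1)*(g - 1)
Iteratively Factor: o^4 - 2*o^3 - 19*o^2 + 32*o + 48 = (o + 1)*(o^3 - 3*o^2 - 16*o + 48) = (o - 3)*(o + 1)*(o^2 - 16) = (o - 4)*(o - 3)*(o + 1)*(o + 4)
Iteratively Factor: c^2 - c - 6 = (c - 3)*(c + 2)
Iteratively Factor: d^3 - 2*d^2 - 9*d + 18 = (d + 3)*(d^2 - 5*d + 6) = (d - 3)*(d + 3)*(d - 2)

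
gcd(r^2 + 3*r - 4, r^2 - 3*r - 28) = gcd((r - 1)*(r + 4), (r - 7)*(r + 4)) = r + 4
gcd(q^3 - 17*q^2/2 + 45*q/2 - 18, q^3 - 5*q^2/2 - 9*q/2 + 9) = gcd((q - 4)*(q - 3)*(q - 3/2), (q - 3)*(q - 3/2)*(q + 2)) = q^2 - 9*q/2 + 9/2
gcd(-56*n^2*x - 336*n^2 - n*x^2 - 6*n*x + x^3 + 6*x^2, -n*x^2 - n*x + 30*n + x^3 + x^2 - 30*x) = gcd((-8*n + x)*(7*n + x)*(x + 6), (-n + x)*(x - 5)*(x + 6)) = x + 6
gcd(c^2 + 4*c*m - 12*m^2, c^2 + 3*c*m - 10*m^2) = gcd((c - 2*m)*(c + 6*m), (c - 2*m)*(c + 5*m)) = c - 2*m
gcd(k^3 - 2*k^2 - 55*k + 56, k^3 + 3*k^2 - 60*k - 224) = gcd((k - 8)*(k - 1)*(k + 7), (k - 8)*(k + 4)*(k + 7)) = k^2 - k - 56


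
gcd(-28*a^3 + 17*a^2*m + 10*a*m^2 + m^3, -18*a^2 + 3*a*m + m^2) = 1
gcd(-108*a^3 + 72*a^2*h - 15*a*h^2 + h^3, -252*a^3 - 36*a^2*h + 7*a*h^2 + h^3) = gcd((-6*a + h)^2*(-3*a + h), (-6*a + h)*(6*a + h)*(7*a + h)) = 6*a - h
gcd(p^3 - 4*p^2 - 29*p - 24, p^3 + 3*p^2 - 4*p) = 1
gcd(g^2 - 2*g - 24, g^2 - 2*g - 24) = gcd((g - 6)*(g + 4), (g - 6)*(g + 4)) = g^2 - 2*g - 24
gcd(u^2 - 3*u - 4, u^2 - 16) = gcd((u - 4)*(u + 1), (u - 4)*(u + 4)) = u - 4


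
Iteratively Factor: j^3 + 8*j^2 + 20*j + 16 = (j + 2)*(j^2 + 6*j + 8) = (j + 2)^2*(j + 4)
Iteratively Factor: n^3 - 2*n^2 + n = (n - 1)*(n^2 - n) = (n - 1)^2*(n)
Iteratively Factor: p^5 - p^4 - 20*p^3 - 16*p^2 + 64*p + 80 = (p + 2)*(p^4 - 3*p^3 - 14*p^2 + 12*p + 40) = (p + 2)^2*(p^3 - 5*p^2 - 4*p + 20) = (p - 2)*(p + 2)^2*(p^2 - 3*p - 10) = (p - 5)*(p - 2)*(p + 2)^2*(p + 2)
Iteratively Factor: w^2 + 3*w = (w)*(w + 3)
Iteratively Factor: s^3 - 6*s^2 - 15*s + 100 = (s - 5)*(s^2 - s - 20) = (s - 5)*(s + 4)*(s - 5)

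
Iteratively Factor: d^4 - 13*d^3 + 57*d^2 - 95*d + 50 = (d - 5)*(d^3 - 8*d^2 + 17*d - 10) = (d - 5)*(d - 1)*(d^2 - 7*d + 10) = (d - 5)*(d - 2)*(d - 1)*(d - 5)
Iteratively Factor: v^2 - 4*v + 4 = (v - 2)*(v - 2)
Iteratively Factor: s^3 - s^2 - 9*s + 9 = (s - 1)*(s^2 - 9) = (s - 3)*(s - 1)*(s + 3)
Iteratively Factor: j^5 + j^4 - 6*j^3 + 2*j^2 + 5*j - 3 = (j + 3)*(j^4 - 2*j^3 + 2*j - 1) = (j + 1)*(j + 3)*(j^3 - 3*j^2 + 3*j - 1) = (j - 1)*(j + 1)*(j + 3)*(j^2 - 2*j + 1) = (j - 1)^2*(j + 1)*(j + 3)*(j - 1)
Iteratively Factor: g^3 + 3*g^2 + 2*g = (g + 1)*(g^2 + 2*g) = (g + 1)*(g + 2)*(g)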